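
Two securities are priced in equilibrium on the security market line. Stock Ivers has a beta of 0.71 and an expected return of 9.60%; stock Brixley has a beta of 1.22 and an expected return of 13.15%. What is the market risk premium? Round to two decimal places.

Both satisfy E(R) = R_f + β·MRP, so the slope of the SML is
MRP = (13.15% − 9.60%) / (1.22 − 0.71) = 3.55% / 0.51 = 6.9608%

6.96%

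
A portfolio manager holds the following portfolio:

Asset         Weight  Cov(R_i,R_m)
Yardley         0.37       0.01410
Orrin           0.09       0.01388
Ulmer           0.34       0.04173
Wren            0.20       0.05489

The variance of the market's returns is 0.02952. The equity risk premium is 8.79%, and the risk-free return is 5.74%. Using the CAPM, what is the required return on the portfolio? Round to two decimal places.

β_Yardley = 0.01410 / 0.02952 = 0.4776
β_Orrin = 0.01388 / 0.02952 = 0.4702
β_Ulmer = 0.04173 / 0.02952 = 1.4136
β_Wren = 0.05489 / 0.02952 = 1.8594
β_P = Σ w_i β_i = 0.37×0.4776 + 0.09×0.4702 + 0.34×1.4136 + 0.20×1.8594 = 1.0715
E(R_P) = R_f + β_P × MRP = 5.74% + 1.0715 × 8.79% = 15.16%

15.16%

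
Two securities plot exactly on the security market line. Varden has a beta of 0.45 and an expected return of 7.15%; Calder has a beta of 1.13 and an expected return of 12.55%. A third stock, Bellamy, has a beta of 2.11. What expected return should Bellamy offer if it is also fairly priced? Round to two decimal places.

MRP (SML slope) = (12.55% − 7.15%) / (1.13 − 0.45) = 5.40% / 0.68 = 7.9412%
R_f (intercept) = 7.15% − 0.45 × 7.9412% = 3.5765%
E(R_Bellamy) = R_f + β × MRP = 3.5765% + 2.11 × 7.9412% = 20.33%

20.33%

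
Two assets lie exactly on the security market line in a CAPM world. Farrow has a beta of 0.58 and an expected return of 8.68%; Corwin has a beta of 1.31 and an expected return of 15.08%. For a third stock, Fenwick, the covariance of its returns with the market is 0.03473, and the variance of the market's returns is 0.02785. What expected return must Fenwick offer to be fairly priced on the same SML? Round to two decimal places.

MRP = (15.08% − 8.68%) / (1.31 − 0.58) = 8.7671%
R_f = 8.68% − 0.58 × 8.7671% = 3.5951%
β_Fenwick = Cov / Var(R_m) = 0.03473 / 0.02785 = 1.2470
E(R_Fenwick) = R_f + β × MRP = 3.5951% + 1.2470 × 8.7671% = 14.53%

14.53%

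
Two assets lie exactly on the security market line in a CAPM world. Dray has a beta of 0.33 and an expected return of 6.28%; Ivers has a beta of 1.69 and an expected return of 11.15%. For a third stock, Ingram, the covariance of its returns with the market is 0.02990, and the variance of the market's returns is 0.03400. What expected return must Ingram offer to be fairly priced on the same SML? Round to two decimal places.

MRP = (11.15% − 6.28%) / (1.69 − 0.33) = 3.5809%
R_f = 6.28% − 0.33 × 3.5809% = 5.0983%
β_Ingram = Cov / Var(R_m) = 0.02990 / 0.03400 = 0.8794
E(R_Ingram) = R_f + β × MRP = 5.0983% + 0.8794 × 3.5809% = 8.25%

8.25%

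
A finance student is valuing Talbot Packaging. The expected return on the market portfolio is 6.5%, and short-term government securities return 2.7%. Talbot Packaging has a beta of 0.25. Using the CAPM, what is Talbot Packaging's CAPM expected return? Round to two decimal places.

Market risk premium = E(R_m) − R_f = 6.5% − 2.7% = 3.80%
E(R) = R_f + β × MRP = 2.7% + 0.25 × 3.8% = 3.65%

3.65%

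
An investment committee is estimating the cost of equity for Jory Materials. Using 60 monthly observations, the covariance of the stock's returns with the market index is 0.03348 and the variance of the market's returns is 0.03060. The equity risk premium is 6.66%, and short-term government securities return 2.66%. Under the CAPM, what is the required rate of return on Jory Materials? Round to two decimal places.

β = Cov(R_i, R_m) / Var(R_m) = 0.03348 / 0.03060 = 1.0941
E(R) = R_f + β × MRP = 2.66% + 1.0941 × 6.66% = 9.95%

9.95%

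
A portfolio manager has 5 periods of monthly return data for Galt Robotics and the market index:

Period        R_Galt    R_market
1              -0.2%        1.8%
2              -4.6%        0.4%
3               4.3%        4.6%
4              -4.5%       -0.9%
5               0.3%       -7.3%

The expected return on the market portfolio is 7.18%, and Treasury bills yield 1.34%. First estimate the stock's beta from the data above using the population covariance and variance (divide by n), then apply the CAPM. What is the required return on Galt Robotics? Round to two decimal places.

Mean R_i = (-0.2 − 4.6 + 4.3 − 4.5 + 0.3) / 5 = -0.9400%
Mean R_m = (1.8 + 0.4 + 4.6 − 0.9 − 7.3) / 5 = -0.2800%
Σ(R_i − R̄_i)(R_m − R̄_m) = 18.1240  ⇒  Cov = 18.1240 / 5 = 3.6248
Σ(R_m − R̄_m)² = 78.2680  ⇒  Var(R_m) = 78.2680 / 5 = 15.6536
β = Cov / Var(R_m) = 3.6248 / 15.6536 = 0.2316
MRP = 7.18% − 1.34% = 5.84%
E(R) = R_f + β × MRP = 1.34% + 0.2316 × 5.84% = 2.69%

2.69%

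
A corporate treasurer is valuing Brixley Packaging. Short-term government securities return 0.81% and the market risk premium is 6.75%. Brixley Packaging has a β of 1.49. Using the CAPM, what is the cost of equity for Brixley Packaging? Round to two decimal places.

E(R) = R_f + β × MRP = 0.81% + 1.49 × 6.75% = 10.87%

10.87%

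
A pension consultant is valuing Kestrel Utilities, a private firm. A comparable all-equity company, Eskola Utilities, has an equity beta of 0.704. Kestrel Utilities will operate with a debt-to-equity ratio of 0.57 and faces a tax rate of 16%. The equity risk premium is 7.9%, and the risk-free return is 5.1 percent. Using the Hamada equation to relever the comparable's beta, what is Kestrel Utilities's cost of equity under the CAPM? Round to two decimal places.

β_L = β_U × [1 + (1 − t)(D/E)] = 0.704 × [1 + (1 − 0.16) × 0.57]
    = 0.704 × [1 + 0.84 × 0.57] = 0.704 × 1.4788 = 1.0411
E(R) = R_f + β_L × MRP = 5.1% + 1.0411 × 7.9% = 13.32%

13.32%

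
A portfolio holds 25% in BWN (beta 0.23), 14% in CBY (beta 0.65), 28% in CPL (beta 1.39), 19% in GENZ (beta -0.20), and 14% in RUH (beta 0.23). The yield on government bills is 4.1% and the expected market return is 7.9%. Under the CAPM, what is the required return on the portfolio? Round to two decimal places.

β_P = Σ w_i β_i = 0.25×0.23 + 0.14×0.65 + 0.28×1.39 + 0.19×-0.20 + 0.14×0.23 = 0.5319
MRP = 7.9% − 4.1% = 3.80%
E(R_P) = R_f + β_P × MRP = 4.1% + 0.5319 × 3.8% = 6.12%

6.12%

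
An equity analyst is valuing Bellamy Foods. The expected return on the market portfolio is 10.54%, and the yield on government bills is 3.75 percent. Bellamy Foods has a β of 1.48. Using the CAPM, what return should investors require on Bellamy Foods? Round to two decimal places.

Market risk premium = E(R_m) − R_f = 10.54% − 3.75% = 6.79%
E(R) = R_f + β × MRP = 3.75% + 1.48 × 6.79% = 13.80%

13.80%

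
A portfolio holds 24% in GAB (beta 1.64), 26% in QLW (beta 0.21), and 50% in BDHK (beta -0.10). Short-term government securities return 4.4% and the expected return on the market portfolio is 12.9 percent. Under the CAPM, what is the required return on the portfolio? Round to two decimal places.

7.78%

β_P = Σ w_i β_i = 0.24×1.64 + 0.26×0.21 + 0.50×-0.10 = 0.3982
MRP = 12.9% − 4.4% = 8.50%
E(R_P) = R_f + β_P × MRP = 4.4% + 0.3982 × 8.5% = 7.78%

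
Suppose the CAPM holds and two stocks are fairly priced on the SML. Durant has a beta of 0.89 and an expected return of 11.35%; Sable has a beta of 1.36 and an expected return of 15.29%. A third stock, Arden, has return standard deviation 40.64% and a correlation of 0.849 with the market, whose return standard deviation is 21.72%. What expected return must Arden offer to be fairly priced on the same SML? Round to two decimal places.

MRP = (15.29% − 11.35%) / (1.36 − 0.89) = 8.3830%
R_f = 11.35% − 0.89 × 8.3830% = 3.8891%
β_Arden = ρ·σ_i/σ_m = 0.849 × 40.64 / 21.72 = 1.5886
E(R_Arden) = R_f + β × MRP = 3.8891% + 1.5886 × 8.3830% = 17.21%

17.21%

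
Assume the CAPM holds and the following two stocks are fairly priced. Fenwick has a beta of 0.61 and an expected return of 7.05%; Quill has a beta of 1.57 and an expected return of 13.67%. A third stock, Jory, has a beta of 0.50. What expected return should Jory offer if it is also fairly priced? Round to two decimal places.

MRP (SML slope) = (13.67% − 7.05%) / (1.57 − 0.61) = 6.62% / 0.96 = 6.8958%
R_f (intercept) = 7.05% − 0.61 × 6.8958% = 2.8436%
E(R_Jory) = R_f + β × MRP = 2.8436% + 0.50 × 6.8958% = 6.29%

6.29%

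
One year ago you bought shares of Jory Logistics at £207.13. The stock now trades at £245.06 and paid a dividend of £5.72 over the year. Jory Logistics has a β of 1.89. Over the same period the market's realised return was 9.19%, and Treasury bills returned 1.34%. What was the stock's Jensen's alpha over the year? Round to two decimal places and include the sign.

Realised HPR = (P1 + D1 − P0) / P0 = (245.06 + 5.72 − 207.13) / 207.13 = 43.65 / 207.13 = 21.0737%
MRP = 9.19% − 1.34% = 7.85%
CAPM required = R_f + β·MRP = 1.34% + 1.89 × 7.85% = 16.1765%
α = realised − required = 21.0737% − 16.1765% = +4.90%

+4.90%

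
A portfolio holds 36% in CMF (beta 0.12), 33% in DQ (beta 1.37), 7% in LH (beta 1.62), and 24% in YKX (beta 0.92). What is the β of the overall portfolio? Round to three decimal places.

β_P = Σ w_i β_i = 0.36×0.12 + 0.33×1.37 + 0.07×1.62 + 0.24×0.92 = 0.8295

0.830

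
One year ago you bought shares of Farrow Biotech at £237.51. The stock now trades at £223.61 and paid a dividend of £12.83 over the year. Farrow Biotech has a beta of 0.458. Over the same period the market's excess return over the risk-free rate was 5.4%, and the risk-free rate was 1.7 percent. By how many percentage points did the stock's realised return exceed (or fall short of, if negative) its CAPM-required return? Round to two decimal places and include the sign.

-4.62%

Realised HPR = (P1 + D1 − P0) / P0 = (223.61 + 12.83 − 237.51) / 237.51 = -1.07 / 237.51 = -0.4505%
CAPM required = R_f + β·MRP = 1.7% + 0.458 × 5.4% = 4.1732%
α = realised − required = -0.4505% − 4.1732% = -4.62%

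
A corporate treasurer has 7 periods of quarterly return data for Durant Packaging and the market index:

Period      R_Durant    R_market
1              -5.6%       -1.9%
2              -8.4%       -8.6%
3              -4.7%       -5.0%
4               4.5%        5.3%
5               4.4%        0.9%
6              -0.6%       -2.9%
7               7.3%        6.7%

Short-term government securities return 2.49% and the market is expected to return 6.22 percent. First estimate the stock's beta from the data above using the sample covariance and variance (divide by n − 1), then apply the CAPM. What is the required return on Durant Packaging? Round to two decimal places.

Mean R_i = (-5.6 − 8.4 − 4.7 + 4.5 + 4.4 − 0.6 + 7.3) / 7 = -0.4429%
Mean R_m = (-1.9 − 8.6 − 5.0 + 5.3 + 0.9 − 2.9 + 6.7) / 7 = -0.7857%
Σ(R_i − R̄_i)(R_m − R̄_m) = 182.4043  ⇒  Cov = 182.4043 / 6 = 30.4007
Σ(R_m − R̄_m)² = 180.4486  ⇒  Var(R_m) = 180.4486 / 6 = 30.0748
β = Cov / Var(R_m) = 30.4007 / 30.0748 = 1.0108
MRP = 6.22% − 2.49% = 3.73%
E(R) = R_f + β × MRP = 2.49% + 1.0108 × 3.73% = 6.26%

6.26%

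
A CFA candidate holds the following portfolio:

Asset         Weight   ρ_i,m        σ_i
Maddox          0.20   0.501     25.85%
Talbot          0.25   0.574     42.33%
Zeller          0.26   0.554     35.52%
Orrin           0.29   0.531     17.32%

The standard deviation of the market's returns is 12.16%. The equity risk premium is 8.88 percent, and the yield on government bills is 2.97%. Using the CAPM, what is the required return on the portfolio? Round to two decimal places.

β_Maddox = 0.501 × 25.85% / 12.16% = 1.0650
β_Talbot = 0.574 × 42.33% / 12.16% = 1.9981
β_Zeller = 0.554 × 35.52% / 12.16% = 1.6183
β_Orrin = 0.531 × 17.32% / 12.16% = 0.7563
β_P = Σ w_i β_i = 0.20×1.0650 + 0.25×1.9981 + 0.26×1.6183 + 0.29×0.7563 = 1.3526
E(R_P) = R_f + β_P × MRP = 2.97% + 1.3526 × 8.88% = 14.98%

14.98%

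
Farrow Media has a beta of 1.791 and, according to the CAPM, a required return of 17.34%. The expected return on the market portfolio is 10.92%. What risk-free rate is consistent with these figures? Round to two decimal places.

E(R) = R_f + β(E(R_m) − R_f) = R_f(1 − β) + β·E(R_m)
17.34% = R_f × (1 − 1.791) + 1.791 × 10.92%
17.34% = R_f × -0.791 + 19.55772%
R_f = (17.34% − 19.55772%) / -0.791 = 2.80%

2.80%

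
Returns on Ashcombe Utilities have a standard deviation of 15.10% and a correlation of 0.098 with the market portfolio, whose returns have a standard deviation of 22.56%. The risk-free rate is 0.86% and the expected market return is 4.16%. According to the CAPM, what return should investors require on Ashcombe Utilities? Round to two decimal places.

β = ρ × σ_i / σ_m = 0.098 × 15.10% / 22.56% = 0.0656
MRP = 4.16% − 0.86% = 3.30%
E(R) = 0.86% + 0.0656 × 3.30% = 1.08%

1.08%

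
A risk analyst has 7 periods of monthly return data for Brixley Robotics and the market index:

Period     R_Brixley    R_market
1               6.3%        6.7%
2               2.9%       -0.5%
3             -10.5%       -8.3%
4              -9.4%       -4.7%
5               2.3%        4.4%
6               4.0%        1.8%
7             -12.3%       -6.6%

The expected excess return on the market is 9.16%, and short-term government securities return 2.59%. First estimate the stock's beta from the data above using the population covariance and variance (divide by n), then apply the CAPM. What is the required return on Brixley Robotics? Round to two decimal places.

14.50%

Mean R_i = (6.3 + 2.9 − 10.5 − 9.4 + 2.3 + 4.0 − 12.3) / 7 = -2.3857%
Mean R_m = (6.7 − 0.5 − 8.3 − 4.7 + 4.4 + 1.8 − 6.6) / 7 = -1.0286%
Σ(R_i − R̄_i)(R_m − R̄_m) = 253.4129  ⇒  Cov = 253.4129 / 7 = 36.2018
Σ(R_m − R̄_m)² = 194.8743  ⇒  Var(R_m) = 194.8743 / 7 = 27.8392
β = Cov / Var(R_m) = 36.2018 / 27.8392 = 1.3004
E(R) = R_f + β × MRP = 2.59% + 1.3004 × 9.16% = 14.50%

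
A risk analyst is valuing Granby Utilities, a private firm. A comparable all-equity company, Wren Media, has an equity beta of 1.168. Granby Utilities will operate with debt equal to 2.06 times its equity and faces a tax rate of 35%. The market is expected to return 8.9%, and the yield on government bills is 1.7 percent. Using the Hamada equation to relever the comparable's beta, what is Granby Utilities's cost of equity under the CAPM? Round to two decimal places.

21.37%

β_L = β_U × [1 + (1 − t)(D/E)] = 1.168 × [1 + (1 − 0.35) × 2.06]
    = 1.168 × [1 + 0.65 × 2.06] = 1.168 × 2.3390 = 2.7320
MRP = 8.9% − 1.7% = 7.20%
E(R) = R_f + β_L × MRP = 1.7% + 2.7320 × 7.2% = 21.37%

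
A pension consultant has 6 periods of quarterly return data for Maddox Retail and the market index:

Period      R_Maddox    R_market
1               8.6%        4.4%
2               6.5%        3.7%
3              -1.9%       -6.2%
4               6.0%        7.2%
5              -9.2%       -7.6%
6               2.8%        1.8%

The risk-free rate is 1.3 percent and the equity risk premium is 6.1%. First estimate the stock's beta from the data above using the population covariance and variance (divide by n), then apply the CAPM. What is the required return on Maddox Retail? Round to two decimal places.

Mean R_i = (8.6 + 6.5 − 1.9 + 6.0 − 9.2 + 2.8) / 6 = 2.1333%
Mean R_m = (4.4 + 3.7 − 6.2 + 7.2 − 7.6 + 1.8) / 6 = 0.5500%
Σ(R_i − R̄_i)(R_m − R̄_m) = 184.7900  ⇒  Cov = 184.7900 / 6 = 30.7983
Σ(R_m − R̄_m)² = 182.5150  ⇒  Var(R_m) = 182.5150 / 6 = 30.4192
β = Cov / Var(R_m) = 30.7983 / 30.4192 = 1.0125
E(R) = R_f + β × MRP = 1.3% + 1.0125 × 6.1% = 7.48%

7.48%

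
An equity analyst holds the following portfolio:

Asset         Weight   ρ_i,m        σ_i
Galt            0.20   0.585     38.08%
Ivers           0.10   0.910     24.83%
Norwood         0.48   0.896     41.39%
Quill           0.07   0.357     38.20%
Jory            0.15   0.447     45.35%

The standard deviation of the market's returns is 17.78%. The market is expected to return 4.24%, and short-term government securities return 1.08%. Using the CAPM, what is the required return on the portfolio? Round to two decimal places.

β_Galt = 0.585 × 38.08% / 17.78% = 1.2529
β_Ivers = 0.910 × 24.83% / 17.78% = 1.2708
β_Norwood = 0.896 × 41.39% / 17.78% = 2.0858
β_Quill = 0.357 × 38.20% / 17.78% = 0.7670
β_Jory = 0.447 × 45.35% / 17.78% = 1.1401
β_P = Σ w_i β_i = 0.20×1.2529 + 0.10×1.2708 + 0.48×2.0858 + 0.07×0.7670 + 0.15×1.1401 = 1.6035
MRP = 4.24% − 1.08% = 3.16%
E(R_P) = R_f + β_P × MRP = 1.08% + 1.6035 × 3.16% = 6.15%

6.15%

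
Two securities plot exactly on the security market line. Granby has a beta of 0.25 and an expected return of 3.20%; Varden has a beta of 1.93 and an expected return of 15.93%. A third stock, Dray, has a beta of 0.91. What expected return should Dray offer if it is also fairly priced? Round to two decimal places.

MRP (SML slope) = (15.93% − 3.20%) / (1.93 − 0.25) = 12.73% / 1.68 = 7.5774%
R_f (intercept) = 3.20% − 0.25 × 7.5774% = 1.3057%
E(R_Dray) = R_f + β × MRP = 1.3057% + 0.91 × 7.5774% = 8.20%

8.20%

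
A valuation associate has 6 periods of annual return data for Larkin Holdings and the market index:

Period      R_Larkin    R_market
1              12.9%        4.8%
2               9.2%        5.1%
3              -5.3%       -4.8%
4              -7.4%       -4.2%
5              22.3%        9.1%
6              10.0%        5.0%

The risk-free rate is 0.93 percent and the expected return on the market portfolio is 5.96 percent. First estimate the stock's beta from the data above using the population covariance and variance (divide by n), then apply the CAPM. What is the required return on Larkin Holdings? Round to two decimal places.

Mean R_i = (12.9 + 9.2 − 5.3 − 7.4 + 22.3 + 10.0) / 6 = 6.9500%
Mean R_m = (4.8 + 5.1 − 4.8 − 4.2 + 9.1 + 5.0) / 6 = 2.5000%
Σ(R_i − R̄_i)(R_m − R̄_m) = 314.0400  ⇒  Cov = 314.0400 / 6 = 52.3400
Σ(R_m − R̄_m)² = 160.0400  ⇒  Var(R_m) = 160.0400 / 6 = 26.6733
β = Cov / Var(R_m) = 52.3400 / 26.6733 = 1.9623
MRP = 5.96% − 0.93% = 5.03%
E(R) = R_f + β × MRP = 0.93% + 1.9623 × 5.03% = 10.80%

10.80%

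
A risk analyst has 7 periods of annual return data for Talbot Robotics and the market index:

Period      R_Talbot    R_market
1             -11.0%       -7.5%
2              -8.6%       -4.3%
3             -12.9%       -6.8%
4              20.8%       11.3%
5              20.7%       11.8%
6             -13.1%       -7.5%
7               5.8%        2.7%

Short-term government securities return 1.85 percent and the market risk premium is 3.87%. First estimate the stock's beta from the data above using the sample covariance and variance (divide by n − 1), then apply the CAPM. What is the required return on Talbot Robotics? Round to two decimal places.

8.71%

Mean R_i = (-11.0 − 8.6 − 12.9 + 20.8 + 20.7 − 13.1 + 5.8) / 7 = 0.2429%
Mean R_m = (-7.5 − 4.3 − 6.8 + 11.3 + 11.8 − 7.5 + 2.7) / 7 = -0.0429%
Σ(R_i − R̄_i)(R_m − R̄_m) = 800.4829  ⇒  Cov = 800.4829 / 6 = 133.4138
Σ(R_m − R̄_m)² = 451.4371  ⇒  Var(R_m) = 451.4371 / 6 = 75.2395
β = Cov / Var(R_m) = 133.4138 / 75.2395 = 1.7732
E(R) = R_f + β × MRP = 1.85% + 1.7732 × 3.87% = 8.71%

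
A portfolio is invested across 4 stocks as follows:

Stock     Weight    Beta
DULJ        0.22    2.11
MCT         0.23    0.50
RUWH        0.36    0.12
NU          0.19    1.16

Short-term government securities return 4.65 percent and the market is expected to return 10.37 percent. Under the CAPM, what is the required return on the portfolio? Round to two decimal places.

β_P = Σ w_i β_i = 0.22×2.11 + 0.23×0.50 + 0.36×0.12 + 0.19×1.16 = 0.8428
MRP = 10.37% − 4.65% = 5.72%
E(R_P) = R_f + β_P × MRP = 4.65% + 0.8428 × 5.72% = 9.47%

9.47%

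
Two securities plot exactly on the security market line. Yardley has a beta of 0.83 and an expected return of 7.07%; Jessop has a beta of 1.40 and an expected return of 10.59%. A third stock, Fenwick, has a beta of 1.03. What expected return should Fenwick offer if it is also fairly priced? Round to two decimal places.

MRP (SML slope) = (10.59% − 7.07%) / (1.40 − 0.83) = 3.52% / 0.57 = 6.1754%
R_f (intercept) = 7.07% − 0.83 × 6.1754% = 1.9444%
E(R_Fenwick) = R_f + β × MRP = 1.9444% + 1.03 × 6.1754% = 8.31%

8.31%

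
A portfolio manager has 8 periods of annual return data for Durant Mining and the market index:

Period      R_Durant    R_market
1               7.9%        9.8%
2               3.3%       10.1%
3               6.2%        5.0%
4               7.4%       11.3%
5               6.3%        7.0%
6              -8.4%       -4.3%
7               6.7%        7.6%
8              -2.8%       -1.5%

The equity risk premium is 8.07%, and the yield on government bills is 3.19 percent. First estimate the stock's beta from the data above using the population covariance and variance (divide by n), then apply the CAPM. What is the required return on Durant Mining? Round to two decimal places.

Mean R_i = (7.9 + 3.3 + 6.2 + 7.4 + 6.3 − 8.4 + 6.7 − 2.8) / 8 = 3.3250%
Mean R_m = (9.8 + 10.1 + 5.0 + 11.3 + 7.0 − 4.3 + 7.6 − 1.5) / 8 = 5.6250%
Σ(R_i − R̄_i)(R_m − R̄_m) = 211.0850  ⇒  Cov = 211.0850 / 8 = 26.3856
Σ(R_m − R̄_m)² = 225.1150  ⇒  Var(R_m) = 225.1150 / 8 = 28.1394
β = Cov / Var(R_m) = 26.3856 / 28.1394 = 0.9377
E(R) = R_f + β × MRP = 3.19% + 0.9377 × 8.07% = 10.76%

10.76%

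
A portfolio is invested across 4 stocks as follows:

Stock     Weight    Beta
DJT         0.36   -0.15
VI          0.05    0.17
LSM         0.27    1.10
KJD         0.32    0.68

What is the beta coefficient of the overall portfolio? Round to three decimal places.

0.469

β_P = Σ w_i β_i = 0.36×-0.15 + 0.05×0.17 + 0.27×1.10 + 0.32×0.68 = 0.4691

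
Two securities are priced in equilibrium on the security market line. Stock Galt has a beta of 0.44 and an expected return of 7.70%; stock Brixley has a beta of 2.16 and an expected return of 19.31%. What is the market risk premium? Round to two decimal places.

6.75%

Both satisfy E(R) = R_f + β·MRP, so the slope of the SML is
MRP = (19.31% − 7.70%) / (2.16 − 0.44) = 11.61% / 1.72 = 6.7500%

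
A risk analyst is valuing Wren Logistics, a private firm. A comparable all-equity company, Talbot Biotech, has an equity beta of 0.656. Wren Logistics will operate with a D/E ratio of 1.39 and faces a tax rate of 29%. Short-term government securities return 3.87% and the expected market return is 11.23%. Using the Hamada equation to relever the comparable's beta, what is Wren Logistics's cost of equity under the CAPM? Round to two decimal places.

β_L = β_U × [1 + (1 − t)(D/E)] = 0.656 × [1 + (1 − 0.29) × 1.39]
    = 0.656 × [1 + 0.71 × 1.39] = 0.656 × 1.9869 = 1.3034
MRP = 11.23% − 3.87% = 7.36%
E(R) = R_f + β_L × MRP = 3.87% + 1.3034 × 7.36% = 13.46%

13.46%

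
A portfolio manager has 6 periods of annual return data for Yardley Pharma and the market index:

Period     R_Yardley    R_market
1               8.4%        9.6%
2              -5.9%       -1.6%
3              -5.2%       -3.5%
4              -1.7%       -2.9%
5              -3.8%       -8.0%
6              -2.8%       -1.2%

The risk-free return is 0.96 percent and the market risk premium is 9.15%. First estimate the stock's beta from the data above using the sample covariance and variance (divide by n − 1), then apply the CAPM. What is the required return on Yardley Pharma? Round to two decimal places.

8.07%

Mean R_i = (8.4 − 5.9 − 5.2 − 1.7 − 3.8 − 2.8) / 6 = -1.8333%
Mean R_m = (9.6 − 1.6 − 3.5 − 2.9 − 8.0 − 1.2) / 6 = -1.2667%
Σ(R_i − R̄_i)(R_m − R̄_m) = 133.0367  ⇒  Cov = 133.0367 / 5 = 26.6073
Σ(R_m − R̄_m)² = 171.1933  ⇒  Var(R_m) = 171.1933 / 5 = 34.2387
β = Cov / Var(R_m) = 26.6073 / 34.2387 = 0.7771
E(R) = R_f + β × MRP = 0.96% + 0.7771 × 9.15% = 8.07%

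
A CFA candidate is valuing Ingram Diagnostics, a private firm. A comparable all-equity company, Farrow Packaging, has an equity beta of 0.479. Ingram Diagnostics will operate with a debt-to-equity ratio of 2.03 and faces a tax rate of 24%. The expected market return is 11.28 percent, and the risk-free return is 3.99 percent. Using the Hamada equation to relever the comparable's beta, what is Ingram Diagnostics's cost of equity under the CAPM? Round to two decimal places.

β_L = β_U × [1 + (1 − t)(D/E)] = 0.479 × [1 + (1 − 0.24) × 2.03]
    = 0.479 × [1 + 0.76 × 2.03] = 0.479 × 2.5428 = 1.2180
MRP = 11.28% − 3.99% = 7.29%
E(R) = R_f + β_L × MRP = 3.99% + 1.2180 × 7.29% = 12.87%

12.87%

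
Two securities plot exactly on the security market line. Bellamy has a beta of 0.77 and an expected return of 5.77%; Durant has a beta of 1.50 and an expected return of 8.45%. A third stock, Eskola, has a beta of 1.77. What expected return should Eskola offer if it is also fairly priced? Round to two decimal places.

9.44%

MRP (SML slope) = (8.45% − 5.77%) / (1.50 − 0.77) = 2.68% / 0.73 = 3.6712%
R_f (intercept) = 5.77% − 0.77 × 3.6712% = 2.9432%
E(R_Eskola) = R_f + β × MRP = 2.9432% + 1.77 × 3.6712% = 9.44%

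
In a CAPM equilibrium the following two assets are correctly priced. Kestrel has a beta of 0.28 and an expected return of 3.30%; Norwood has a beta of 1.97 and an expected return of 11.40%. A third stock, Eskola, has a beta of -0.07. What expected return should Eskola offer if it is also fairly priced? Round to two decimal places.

MRP (SML slope) = (11.40% − 3.30%) / (1.97 − 0.28) = 8.10% / 1.69 = 4.7929%
R_f (intercept) = 3.30% − 0.28 × 4.7929% = 1.9580%
E(R_Eskola) = R_f + β × MRP = 1.9580% + -0.07 × 4.7929% = 1.62%

1.62%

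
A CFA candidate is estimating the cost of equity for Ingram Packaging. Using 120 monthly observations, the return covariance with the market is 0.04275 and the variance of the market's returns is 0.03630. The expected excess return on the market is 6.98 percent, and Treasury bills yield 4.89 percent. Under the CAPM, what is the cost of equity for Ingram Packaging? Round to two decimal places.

β = Cov(R_i, R_m) / Var(R_m) = 0.04275 / 0.03630 = 1.1777
E(R) = R_f + β × MRP = 4.89% + 1.1777 × 6.98% = 13.11%

13.11%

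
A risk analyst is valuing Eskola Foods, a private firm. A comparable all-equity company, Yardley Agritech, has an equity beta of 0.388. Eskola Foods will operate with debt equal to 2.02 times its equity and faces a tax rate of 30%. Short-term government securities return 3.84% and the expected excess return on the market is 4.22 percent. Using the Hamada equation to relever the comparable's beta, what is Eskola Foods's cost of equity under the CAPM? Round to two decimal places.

β_L = β_U × [1 + (1 − t)(D/E)] = 0.388 × [1 + (1 − 0.30) × 2.02]
    = 0.388 × [1 + 0.70 × 2.02] = 0.388 × 2.4140 = 0.9366
E(R) = R_f + β_L × MRP = 3.84% + 0.9366 × 4.22% = 7.79%

7.79%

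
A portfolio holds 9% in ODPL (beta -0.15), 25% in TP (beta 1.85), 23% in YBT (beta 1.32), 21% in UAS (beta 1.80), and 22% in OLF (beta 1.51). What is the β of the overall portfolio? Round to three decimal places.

β_P = Σ w_i β_i = 0.09×-0.15 + 0.25×1.85 + 0.23×1.32 + 0.21×1.80 + 0.22×1.51 = 1.4628

1.463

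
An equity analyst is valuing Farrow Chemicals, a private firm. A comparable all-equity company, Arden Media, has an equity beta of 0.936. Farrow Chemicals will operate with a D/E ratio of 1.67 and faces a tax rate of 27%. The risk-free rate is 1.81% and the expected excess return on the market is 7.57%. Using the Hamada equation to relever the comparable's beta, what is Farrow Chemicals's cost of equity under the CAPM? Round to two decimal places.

17.53%

β_L = β_U × [1 + (1 − t)(D/E)] = 0.936 × [1 + (1 − 0.27) × 1.67]
    = 0.936 × [1 + 0.73 × 1.67] = 0.936 × 2.2191 = 2.0771
E(R) = R_f + β_L × MRP = 1.81% + 2.0771 × 7.57% = 17.53%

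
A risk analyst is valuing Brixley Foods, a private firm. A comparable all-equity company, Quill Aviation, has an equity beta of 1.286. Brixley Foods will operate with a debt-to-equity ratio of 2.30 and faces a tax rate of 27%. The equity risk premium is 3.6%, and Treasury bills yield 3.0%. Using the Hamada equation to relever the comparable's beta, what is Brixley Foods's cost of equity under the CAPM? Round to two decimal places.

β_L = β_U × [1 + (1 − t)(D/E)] = 1.286 × [1 + (1 − 0.27) × 2.30]
    = 1.286 × [1 + 0.73 × 2.30] = 1.286 × 2.6790 = 3.4452
E(R) = R_f + β_L × MRP = 3.0% + 3.4452 × 3.6% = 15.40%

15.40%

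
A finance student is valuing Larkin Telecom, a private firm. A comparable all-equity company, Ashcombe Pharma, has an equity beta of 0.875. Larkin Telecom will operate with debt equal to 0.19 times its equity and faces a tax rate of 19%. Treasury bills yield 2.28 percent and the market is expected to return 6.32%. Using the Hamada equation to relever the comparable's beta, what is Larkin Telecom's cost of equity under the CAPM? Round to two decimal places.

β_L = β_U × [1 + (1 − t)(D/E)] = 0.875 × [1 + (1 − 0.19) × 0.19]
    = 0.875 × [1 + 0.81 × 0.19] = 0.875 × 1.1539 = 1.0097
MRP = 6.32% − 2.28% = 4.04%
E(R) = R_f + β_L × MRP = 2.28% + 1.0097 × 4.04% = 6.36%

6.36%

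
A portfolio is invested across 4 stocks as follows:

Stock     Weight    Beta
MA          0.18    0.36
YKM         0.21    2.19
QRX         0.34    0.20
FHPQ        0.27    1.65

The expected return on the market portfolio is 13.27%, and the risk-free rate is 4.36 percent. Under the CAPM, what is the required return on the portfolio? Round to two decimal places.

β_P = Σ w_i β_i = 0.18×0.36 + 0.21×2.19 + 0.34×0.20 + 0.27×1.65 = 1.0382
MRP = 13.27% − 4.36% = 8.91%
E(R_P) = R_f + β_P × MRP = 4.36% + 1.0382 × 8.91% = 13.61%

13.61%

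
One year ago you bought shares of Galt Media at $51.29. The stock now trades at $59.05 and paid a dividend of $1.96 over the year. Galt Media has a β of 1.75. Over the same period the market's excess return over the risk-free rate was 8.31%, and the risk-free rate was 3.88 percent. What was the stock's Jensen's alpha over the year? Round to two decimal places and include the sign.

+0.53%

Realised HPR = (P1 + D1 − P0) / P0 = (59.05 + 1.96 − 51.29) / 51.29 = 9.72 / 51.29 = 18.9511%
CAPM required = R_f + β·MRP = 3.88% + 1.75 × 8.31% = 18.4225%
α = realised − required = 18.9511% − 18.4225% = +0.53%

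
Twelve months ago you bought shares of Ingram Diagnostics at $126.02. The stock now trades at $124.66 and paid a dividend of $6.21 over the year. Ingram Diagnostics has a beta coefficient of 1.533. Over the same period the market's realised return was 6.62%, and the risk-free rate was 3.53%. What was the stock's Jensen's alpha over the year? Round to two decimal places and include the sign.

-4.42%

Realised HPR = (P1 + D1 − P0) / P0 = (124.66 + 6.21 − 126.02) / 126.02 = 4.85 / 126.02 = 3.8486%
MRP = 6.62% − 3.53% = 3.09%
CAPM required = R_f + β·MRP = 3.53% + 1.533 × 3.09% = 8.26697%
α = realised − required = 3.8486% − 8.26697% = -4.42%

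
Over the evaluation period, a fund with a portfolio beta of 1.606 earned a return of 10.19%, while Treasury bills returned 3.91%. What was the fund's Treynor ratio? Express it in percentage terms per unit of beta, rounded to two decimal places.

Treynor = (R_P − R_f) / β_P = (10.19% − 3.91%) / 1.6060 = 6.28% / 1.6060 = 3.91%

3.91%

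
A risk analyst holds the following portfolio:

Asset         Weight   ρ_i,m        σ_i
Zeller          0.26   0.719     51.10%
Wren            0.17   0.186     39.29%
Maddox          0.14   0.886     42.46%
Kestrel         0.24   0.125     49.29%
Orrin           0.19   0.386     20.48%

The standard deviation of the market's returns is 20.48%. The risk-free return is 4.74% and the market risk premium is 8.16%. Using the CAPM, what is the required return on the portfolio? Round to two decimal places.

12.33%

β_Zeller = 0.719 × 51.10% / 20.48% = 1.7940
β_Wren = 0.186 × 39.29% / 20.48% = 0.3568
β_Maddox = 0.886 × 42.46% / 20.48% = 1.8369
β_Kestrel = 0.125 × 49.29% / 20.48% = 0.3008
β_Orrin = 0.386 × 20.48% / 20.48% = 0.3860
β_P = Σ w_i β_i = 0.26×1.7940 + 0.17×0.3568 + 0.14×1.8369 + 0.24×0.3008 + 0.19×0.3860 = 0.9298
E(R_P) = R_f + β_P × MRP = 4.74% + 0.9298 × 8.16% = 12.33%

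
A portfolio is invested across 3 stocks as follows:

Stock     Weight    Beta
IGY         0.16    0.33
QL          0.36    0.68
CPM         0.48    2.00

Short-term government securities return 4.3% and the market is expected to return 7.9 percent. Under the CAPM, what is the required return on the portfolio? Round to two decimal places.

8.83%

β_P = Σ w_i β_i = 0.16×0.33 + 0.36×0.68 + 0.48×2.00 = 1.2576
MRP = 7.9% − 4.3% = 3.60%
E(R_P) = R_f + β_P × MRP = 4.3% + 1.2576 × 3.6% = 8.83%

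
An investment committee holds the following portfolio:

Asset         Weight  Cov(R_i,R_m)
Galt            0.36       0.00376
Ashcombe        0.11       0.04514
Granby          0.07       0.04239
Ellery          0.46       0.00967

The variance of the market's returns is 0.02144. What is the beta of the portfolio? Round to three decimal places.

0.641

β_Galt = 0.00376 / 0.02144 = 0.1754
β_Ashcombe = 0.04514 / 0.02144 = 2.1054
β_Granby = 0.04239 / 0.02144 = 1.9771
β_Ellery = 0.00967 / 0.02144 = 0.4510
β_P = Σ w_i β_i = 0.36×0.1754 + 0.11×2.1054 + 0.07×1.9771 + 0.46×0.4510 = 0.6406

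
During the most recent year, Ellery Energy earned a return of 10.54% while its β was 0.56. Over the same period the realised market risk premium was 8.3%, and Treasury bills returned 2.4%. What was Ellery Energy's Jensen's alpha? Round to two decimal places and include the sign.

+3.49%

CAPM benchmark = R_f + β(R_m − R_f) = 2.4% + 0.56 × 8.3% = 7.0480%
α = actual − benchmark = 10.54% − 7.0480% = +3.49%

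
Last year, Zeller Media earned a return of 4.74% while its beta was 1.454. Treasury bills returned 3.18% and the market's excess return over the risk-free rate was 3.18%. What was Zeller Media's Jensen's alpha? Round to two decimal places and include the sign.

-3.06%

CAPM benchmark = R_f + β(R_m − R_f) = 3.18% + 1.454 × 3.18% = 7.80372%
α = actual − benchmark = 4.74% − 7.80372% = -3.06%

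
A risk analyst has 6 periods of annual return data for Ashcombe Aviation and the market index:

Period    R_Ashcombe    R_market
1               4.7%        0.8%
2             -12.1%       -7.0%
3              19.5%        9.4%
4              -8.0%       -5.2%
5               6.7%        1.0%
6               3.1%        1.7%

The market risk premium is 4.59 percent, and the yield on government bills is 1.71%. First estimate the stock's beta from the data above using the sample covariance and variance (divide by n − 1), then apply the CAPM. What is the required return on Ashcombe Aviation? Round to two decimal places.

10.51%

Mean R_i = (4.7 − 12.1 + 19.5 − 8.0 + 6.7 + 3.1) / 6 = 2.3167%
Mean R_m = (0.8 − 7.0 + 9.4 − 5.2 + 1.0 + 1.7) / 6 = 0.1167%
Σ(R_i − R̄_i)(R_m − R̄_m) = 323.7083  ⇒  Cov = 323.7083 / 5 = 64.7417
Σ(R_m − R̄_m)² = 168.8483  ⇒  Var(R_m) = 168.8483 / 5 = 33.7697
β = Cov / Var(R_m) = 64.7417 / 33.7697 = 1.9172
E(R) = R_f + β × MRP = 1.71% + 1.9172 × 4.59% = 10.51%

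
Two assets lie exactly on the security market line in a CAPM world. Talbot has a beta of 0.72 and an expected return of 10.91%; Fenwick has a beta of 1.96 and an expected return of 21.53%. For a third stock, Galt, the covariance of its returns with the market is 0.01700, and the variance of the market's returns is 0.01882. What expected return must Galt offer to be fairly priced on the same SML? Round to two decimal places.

MRP = (21.53% − 10.91%) / (1.96 − 0.72) = 8.5645%
R_f = 10.91% − 0.72 × 8.5645% = 4.7436%
β_Galt = Cov / Var(R_m) = 0.01700 / 0.01882 = 0.9033
E(R_Galt) = R_f + β × MRP = 4.7436% + 0.9033 × 8.5645% = 12.48%

12.48%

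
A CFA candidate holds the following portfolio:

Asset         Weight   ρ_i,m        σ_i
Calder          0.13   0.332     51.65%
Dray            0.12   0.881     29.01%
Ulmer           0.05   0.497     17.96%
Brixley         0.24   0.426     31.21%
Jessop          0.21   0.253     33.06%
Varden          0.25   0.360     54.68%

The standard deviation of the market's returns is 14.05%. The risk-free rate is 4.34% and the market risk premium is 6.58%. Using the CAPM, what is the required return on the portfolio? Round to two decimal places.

β_Calder = 0.332 × 51.65% / 14.05% = 1.2205
β_Dray = 0.881 × 29.01% / 14.05% = 1.8191
β_Ulmer = 0.497 × 17.96% / 14.05% = 0.6353
β_Brixley = 0.426 × 31.21% / 14.05% = 0.9463
β_Jessop = 0.253 × 33.06% / 14.05% = 0.5953
β_Varden = 0.360 × 54.68% / 14.05% = 1.4011
β_P = Σ w_i β_i = 0.13×1.2205 + 0.12×1.8191 + 0.05×0.6353 + 0.24×0.9463 + 0.21×0.5953 + 0.25×1.4011 = 1.1111
E(R_P) = R_f + β_P × MRP = 4.34% + 1.1111 × 6.58% = 11.65%

11.65%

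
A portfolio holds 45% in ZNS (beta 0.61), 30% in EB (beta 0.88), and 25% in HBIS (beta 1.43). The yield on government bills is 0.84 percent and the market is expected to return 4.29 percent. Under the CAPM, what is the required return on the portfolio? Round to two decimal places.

β_P = Σ w_i β_i = 0.45×0.61 + 0.30×0.88 + 0.25×1.43 = 0.8960
MRP = 4.29% − 0.84% = 3.45%
E(R_P) = R_f + β_P × MRP = 0.84% + 0.8960 × 3.45% = 3.93%

3.93%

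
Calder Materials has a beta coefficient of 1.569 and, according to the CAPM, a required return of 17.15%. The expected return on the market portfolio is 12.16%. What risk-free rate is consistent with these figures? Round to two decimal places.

3.39%

E(R) = R_f + β(E(R_m) − R_f) = R_f(1 − β) + β·E(R_m)
17.15% = R_f × (1 − 1.569) + 1.569 × 12.16%
17.15% = R_f × -0.569 + 19.07904%
R_f = (17.15% − 19.07904%) / -0.569 = 3.39%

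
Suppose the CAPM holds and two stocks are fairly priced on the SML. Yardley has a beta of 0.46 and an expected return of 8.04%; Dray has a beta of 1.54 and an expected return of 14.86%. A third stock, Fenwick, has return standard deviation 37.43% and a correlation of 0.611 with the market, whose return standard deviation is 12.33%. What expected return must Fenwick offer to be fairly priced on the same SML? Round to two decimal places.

MRP = (14.86% − 8.04%) / (1.54 − 0.46) = 6.3148%
R_f = 8.04% − 0.46 × 6.3148% = 5.1352%
β_Fenwick = ρ·σ_i/σ_m = 0.611 × 37.43 / 12.33 = 1.8548
E(R_Fenwick) = R_f + β × MRP = 5.1352% + 1.8548 × 6.3148% = 16.85%

16.85%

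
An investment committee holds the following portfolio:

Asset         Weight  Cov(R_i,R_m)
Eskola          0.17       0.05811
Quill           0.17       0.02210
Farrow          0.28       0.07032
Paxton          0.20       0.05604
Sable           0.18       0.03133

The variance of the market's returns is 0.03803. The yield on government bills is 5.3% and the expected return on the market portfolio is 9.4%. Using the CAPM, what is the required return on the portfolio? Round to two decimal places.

β_Eskola = 0.05811 / 0.03803 = 1.5280
β_Quill = 0.02210 / 0.03803 = 0.5811
β_Farrow = 0.07032 / 0.03803 = 1.8491
β_Paxton = 0.05604 / 0.03803 = 1.4736
β_Sable = 0.03133 / 0.03803 = 0.8238
β_P = Σ w_i β_i = 0.17×1.5280 + 0.17×0.5811 + 0.28×1.8491 + 0.20×1.4736 + 0.18×0.8238 = 1.3193
MRP = 9.4% − 5.3% = 4.10%
E(R_P) = R_f + β_P × MRP = 5.3% + 1.3193 × 4.1% = 10.71%

10.71%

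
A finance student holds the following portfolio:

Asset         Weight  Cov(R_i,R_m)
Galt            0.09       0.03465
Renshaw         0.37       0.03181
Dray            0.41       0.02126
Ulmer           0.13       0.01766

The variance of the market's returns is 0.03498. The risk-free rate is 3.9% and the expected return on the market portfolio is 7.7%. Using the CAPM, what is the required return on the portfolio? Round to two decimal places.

β_Galt = 0.03465 / 0.03498 = 0.9906
β_Renshaw = 0.03181 / 0.03498 = 0.9094
β_Dray = 0.02126 / 0.03498 = 0.6078
β_Ulmer = 0.01766 / 0.03498 = 0.5049
β_P = Σ w_i β_i = 0.09×0.9906 + 0.37×0.9094 + 0.41×0.6078 + 0.13×0.5049 = 0.7405
MRP = 7.7% − 3.9% = 3.80%
E(R_P) = R_f + β_P × MRP = 3.9% + 0.7405 × 3.8% = 6.71%

6.71%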